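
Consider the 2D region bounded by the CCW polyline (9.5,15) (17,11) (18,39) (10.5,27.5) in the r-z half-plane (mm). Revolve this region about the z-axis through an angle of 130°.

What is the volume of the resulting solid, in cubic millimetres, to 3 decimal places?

Volume = 4783.089 mm³

Profile (r,z), 4 vertices: (9.5,15) (17,11) (18,39) (10.5,27.5)
edge 0: (9.5,15)→(17,11)  cross = 9.5·11 − 17·15 = -150.5000; (r_i+r_j)·cross = 26.5·-150.5000 = -3988.2500
edge 1: (17,11)→(18,39)  cross = 17·39 − 18·11 = 465.0000; (r_i+r_j)·cross = 35·465.0000 = 16275.0000
edge 2: (18,39)→(10.5,27.5)  cross = 18·27.5 − 10.5·39 = 85.5000; (r_i+r_j)·cross = 28.5·85.5000 = 2436.7500
edge 3: (10.5,27.5)→(9.5,15)  cross = 10.5·15 − 9.5·27.5 = -103.7500; (r_i+r_j)·cross = 20·-103.7500 = -2075.0000
Σcross = 296.2500 → A = |Σcross|/2 = 148.1250 mm²
Σ(r_i+r_j)·cross = 12648.5000 → first moment M = |Σ|/6 = 2108.0833
R_c = M/A = 2108.0833/148.1250 = 14.2318 mm
θ = 130° = 2.268928 rad
V = θ·R_c·A = 2.268928·14.2318·148.1250 = 4783.089 mm³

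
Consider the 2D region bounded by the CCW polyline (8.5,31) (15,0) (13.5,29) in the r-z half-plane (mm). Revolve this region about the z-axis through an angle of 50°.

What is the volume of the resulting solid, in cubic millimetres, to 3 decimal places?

Profile (r,z), 3 vertices: (8.5,31) (15,0) (13.5,29)
edge 0: (8.5,31)→(15,0)  cross = 8.5·0 − 15·31 = -465.0000; (r_i+r_j)·cross = 23.5·-465.0000 = -10927.5000
edge 1: (15,0)→(13.5,29)  cross = 15·29 − 13.5·0 = 435.0000; (r_i+r_j)·cross = 28.5·435.0000 = 12397.5000
edge 2: (13.5,29)→(8.5,31)  cross = 13.5·31 − 8.5·29 = 172.0000; (r_i+r_j)·cross = 22·172.0000 = 3784.0000
Σcross = 142.0000 → A = |Σcross|/2 = 71.0000 mm²
Σ(r_i+r_j)·cross = 5254.0000 → first moment M = |Σ|/6 = 875.6667
R_c = M/A = 875.6667/71.0000 = 12.3333 mm
θ = 50° = 0.872665 rad
V = θ·R_c·A = 0.872665·12.3333·71.0000 = 764.163 mm³

Volume = 764.163 mm³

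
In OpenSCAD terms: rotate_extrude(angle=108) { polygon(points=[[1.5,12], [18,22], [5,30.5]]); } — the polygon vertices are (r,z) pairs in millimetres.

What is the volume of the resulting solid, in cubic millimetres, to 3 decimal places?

Profile (r,z), 3 vertices: (1.5,12) (18,22) (5,30.5)
edge 0: (1.5,12)→(18,22)  cross = 1.5·22 − 18·12 = -183.0000; (r_i+r_j)·cross = 19.5·-183.0000 = -3568.5000
edge 1: (18,22)→(5,30.5)  cross = 18·30.5 − 5·22 = 439.0000; (r_i+r_j)·cross = 23·439.0000 = 10097.0000
edge 2: (5,30.5)→(1.5,12)  cross = 5·12 − 1.5·30.5 = 14.2500; (r_i+r_j)·cross = 6.5·14.2500 = 92.6250
Σcross = 270.2500 → A = |Σcross|/2 = 135.1250 mm²
Σ(r_i+r_j)·cross = 6621.1250 → first moment M = |Σ|/6 = 1103.5208
R_c = M/A = 1103.5208/135.1250 = 8.1667 mm
θ = 108° = 1.884956 rad
V = θ·R_c·A = 1.884956·8.1667·135.1250 = 2080.088 mm³

Volume = 2080.088 mm³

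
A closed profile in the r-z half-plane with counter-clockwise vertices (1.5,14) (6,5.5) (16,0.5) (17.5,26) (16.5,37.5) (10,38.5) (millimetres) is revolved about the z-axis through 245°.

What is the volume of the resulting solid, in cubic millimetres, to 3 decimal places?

Volume = 19081.012 mm³

Profile (r,z), 6 vertices: (1.5,14) (6,5.5) (16,0.5) (17.5,26) (16.5,37.5) (10,38.5)
edge 0: (1.5,14)→(6,5.5)  cross = 1.5·5.5 − 6·14 = -75.7500; (r_i+r_j)·cross = 7.5·-75.7500 = -568.1250
edge 1: (6,5.5)→(16,0.5)  cross = 6·0.5 − 16·5.5 = -85.0000; (r_i+r_j)·cross = 22·-85.0000 = -1870.0000
edge 2: (16,0.5)→(17.5,26)  cross = 16·26 − 17.5·0.5 = 407.2500; (r_i+r_j)·cross = 33.5·407.2500 = 13642.8750
edge 3: (17.5,26)→(16.5,37.5)  cross = 17.5·37.5 − 16.5·26 = 227.2500; (r_i+r_j)·cross = 34·227.2500 = 7726.5000
edge 4: (16.5,37.5)→(10,38.5)  cross = 16.5·38.5 − 10·37.5 = 260.2500; (r_i+r_j)·cross = 26.5·260.2500 = 6896.6250
edge 5: (10,38.5)→(1.5,14)  cross = 10·14 − 1.5·38.5 = 82.2500; (r_i+r_j)·cross = 11.5·82.2500 = 945.8750
Σcross = 816.2500 → A = |Σcross|/2 = 408.1250 mm²
Σ(r_i+r_j)·cross = 26773.7500 → first moment M = |Σ|/6 = 4462.2917
R_c = M/A = 4462.2917/408.1250 = 10.9336 mm
θ = 245° = 4.276057 rad
V = θ·R_c·A = 4.276057·10.9336·408.1250 = 19081.012 mm³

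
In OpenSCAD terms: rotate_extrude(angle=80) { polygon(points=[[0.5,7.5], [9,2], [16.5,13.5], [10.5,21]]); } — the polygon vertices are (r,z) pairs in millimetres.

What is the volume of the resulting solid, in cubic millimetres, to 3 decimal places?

Profile (r,z), 4 vertices: (0.5,7.5) (9,2) (16.5,13.5) (10.5,21)
edge 0: (0.5,7.5)→(9,2)  cross = 0.5·2 − 9·7.5 = -66.5000; (r_i+r_j)·cross = 9.5·-66.5000 = -631.7500
edge 1: (9,2)→(16.5,13.5)  cross = 9·13.5 − 16.5·2 = 88.5000; (r_i+r_j)·cross = 25.5·88.5000 = 2256.7500
edge 2: (16.5,13.5)→(10.5,21)  cross = 16.5·21 − 10.5·13.5 = 204.7500; (r_i+r_j)·cross = 27·204.7500 = 5528.2500
edge 3: (10.5,21)→(0.5,7.5)  cross = 10.5·7.5 − 0.5·21 = 68.2500; (r_i+r_j)·cross = 11·68.2500 = 750.7500
Σcross = 295.0000 → A = |Σcross|/2 = 147.5000 mm²
Σ(r_i+r_j)·cross = 7904.0000 → first moment M = |Σ|/6 = 1317.3333
R_c = M/A = 1317.3333/147.5000 = 8.9311 mm
θ = 80° = 1.396263 rad
V = θ·R_c·A = 1.396263·8.9311·147.5000 = 1839.344 mm³

Volume = 1839.344 mm³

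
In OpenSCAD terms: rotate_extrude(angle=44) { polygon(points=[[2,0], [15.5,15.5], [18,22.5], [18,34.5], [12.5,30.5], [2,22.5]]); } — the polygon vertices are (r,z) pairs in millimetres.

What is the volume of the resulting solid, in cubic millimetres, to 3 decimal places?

Profile (r,z), 6 vertices: (2,0) (15.5,15.5) (18,22.5) (18,34.5) (12.5,30.5) (2,22.5)
edge 0: (2,0)→(15.5,15.5)  cross = 2·15.5 − 15.5·0 = 31.0000; (r_i+r_j)·cross = 17.5·31.0000 = 542.5000
edge 1: (15.5,15.5)→(18,22.5)  cross = 15.5·22.5 − 18·15.5 = 69.7500; (r_i+r_j)·cross = 33.5·69.7500 = 2336.6250
edge 2: (18,22.5)→(18,34.5)  cross = 18·34.5 − 18·22.5 = 216.0000; (r_i+r_j)·cross = 36·216.0000 = 7776.0000
edge 3: (18,34.5)→(12.5,30.5)  cross = 18·30.5 − 12.5·34.5 = 117.7500; (r_i+r_j)·cross = 30.5·117.7500 = 3591.3750
edge 4: (12.5,30.5)→(2,22.5)  cross = 12.5·22.5 − 2·30.5 = 220.2500; (r_i+r_j)·cross = 14.5·220.2500 = 3193.6250
edge 5: (2,22.5)→(2,0)  cross = 2·0 − 2·22.5 = -45.0000; (r_i+r_j)·cross = 4·-45.0000 = -180.0000
Σcross = 609.7500 → A = |Σcross|/2 = 304.8750 mm²
Σ(r_i+r_j)·cross = 17260.1250 → first moment M = |Σ|/6 = 2876.6875
R_c = M/A = 2876.6875/304.8750 = 9.4356 mm
θ = 44° = 0.767945 rad
V = θ·R_c·A = 0.767945·9.4356·304.8750 = 2209.137 mm³

Volume = 2209.137 mm³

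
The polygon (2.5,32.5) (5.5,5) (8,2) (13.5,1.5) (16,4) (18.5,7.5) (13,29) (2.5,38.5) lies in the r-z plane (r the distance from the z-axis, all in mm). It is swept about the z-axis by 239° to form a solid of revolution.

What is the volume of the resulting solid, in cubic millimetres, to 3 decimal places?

Volume = 14471.411 mm³

Profile (r,z), 8 vertices: (2.5,32.5) (5.5,5) (8,2) (13.5,1.5) (16,4) (18.5,7.5) (13,29) (2.5,38.5)
edge 0: (2.5,32.5)→(5.5,5)  cross = 2.5·5 − 5.5·32.5 = -166.2500; (r_i+r_j)·cross = 8·-166.2500 = -1330.0000
edge 1: (5.5,5)→(8,2)  cross = 5.5·2 − 8·5 = -29.0000; (r_i+r_j)·cross = 13.5·-29.0000 = -391.5000
edge 2: (8,2)→(13.5,1.5)  cross = 8·1.5 − 13.5·2 = -15.0000; (r_i+r_j)·cross = 21.5·-15.0000 = -322.5000
edge 3: (13.5,1.5)→(16,4)  cross = 13.5·4 − 16·1.5 = 30.0000; (r_i+r_j)·cross = 29.5·30.0000 = 885.0000
edge 4: (16,4)→(18.5,7.5)  cross = 16·7.5 − 18.5·4 = 46.0000; (r_i+r_j)·cross = 34.5·46.0000 = 1587.0000
edge 5: (18.5,7.5)→(13,29)  cross = 18.5·29 − 13·7.5 = 439.0000; (r_i+r_j)·cross = 31.5·439.0000 = 13828.5000
edge 6: (13,29)→(2.5,38.5)  cross = 13·38.5 − 2.5·29 = 428.0000; (r_i+r_j)·cross = 15.5·428.0000 = 6634.0000
edge 7: (2.5,38.5)→(2.5,32.5)  cross = 2.5·32.5 − 2.5·38.5 = -15.0000; (r_i+r_j)·cross = 5·-15.0000 = -75.0000
Σcross = 717.7500 → A = |Σcross|/2 = 358.8750 mm²
Σ(r_i+r_j)·cross = 20815.5000 → first moment M = |Σ|/6 = 3469.2500
R_c = M/A = 3469.2500/358.8750 = 9.6670 mm
θ = 239° = 4.171337 rad
V = θ·R_c·A = 4.171337·9.6670·358.8750 = 14471.411 mm³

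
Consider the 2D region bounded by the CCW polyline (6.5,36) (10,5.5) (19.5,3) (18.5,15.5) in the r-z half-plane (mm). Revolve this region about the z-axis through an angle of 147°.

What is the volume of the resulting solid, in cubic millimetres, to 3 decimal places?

Volume = 6789.843 mm³

Profile (r,z), 4 vertices: (6.5,36) (10,5.5) (19.5,3) (18.5,15.5)
edge 0: (6.5,36)→(10,5.5)  cross = 6.5·5.5 − 10·36 = -324.2500; (r_i+r_j)·cross = 16.5·-324.2500 = -5350.1250
edge 1: (10,5.5)→(19.5,3)  cross = 10·3 − 19.5·5.5 = -77.2500; (r_i+r_j)·cross = 29.5·-77.2500 = -2278.8750
edge 2: (19.5,3)→(18.5,15.5)  cross = 19.5·15.5 − 18.5·3 = 246.7500; (r_i+r_j)·cross = 38·246.7500 = 9376.5000
edge 3: (18.5,15.5)→(6.5,36)  cross = 18.5·36 − 6.5·15.5 = 565.2500; (r_i+r_j)·cross = 25·565.2500 = 14131.2500
Σcross = 410.5000 → A = |Σcross|/2 = 205.2500 mm²
Σ(r_i+r_j)·cross = 15878.7500 → first moment M = |Σ|/6 = 2646.4583
R_c = M/A = 2646.4583/205.2500 = 12.8938 mm
θ = 147° = 2.565634 rad
V = θ·R_c·A = 2.565634·12.8938·205.2500 = 6789.843 mm³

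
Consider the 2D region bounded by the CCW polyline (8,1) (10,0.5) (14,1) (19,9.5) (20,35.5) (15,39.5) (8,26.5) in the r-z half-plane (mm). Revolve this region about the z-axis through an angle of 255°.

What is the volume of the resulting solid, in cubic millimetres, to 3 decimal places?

Profile (r,z), 7 vertices: (8,1) (10,0.5) (14,1) (19,9.5) (20,35.5) (15,39.5) (8,26.5)
edge 0: (8,1)→(10,0.5)  cross = 8·0.5 − 10·1 = -6.0000; (r_i+r_j)·cross = 18·-6.0000 = -108.0000
edge 1: (10,0.5)→(14,1)  cross = 10·1 − 14·0.5 = 3.0000; (r_i+r_j)·cross = 24·3.0000 = 72.0000
edge 2: (14,1)→(19,9.5)  cross = 14·9.5 − 19·1 = 114.0000; (r_i+r_j)·cross = 33·114.0000 = 3762.0000
edge 3: (19,9.5)→(20,35.5)  cross = 19·35.5 − 20·9.5 = 484.5000; (r_i+r_j)·cross = 39·484.5000 = 18895.5000
edge 4: (20,35.5)→(15,39.5)  cross = 20·39.5 − 15·35.5 = 257.5000; (r_i+r_j)·cross = 35·257.5000 = 9012.5000
edge 5: (15,39.5)→(8,26.5)  cross = 15·26.5 − 8·39.5 = 81.5000; (r_i+r_j)·cross = 23·81.5000 = 1874.5000
edge 6: (8,26.5)→(8,1)  cross = 8·1 − 8·26.5 = -204.0000; (r_i+r_j)·cross = 16·-204.0000 = -3264.0000
Σcross = 730.5000 → A = |Σcross|/2 = 365.2500 mm²
Σ(r_i+r_j)·cross = 30244.5000 → first moment M = |Σ|/6 = 5040.7500
R_c = M/A = 5040.7500/365.2500 = 13.8008 mm
θ = 255° = 4.450590 rad
V = θ·R_c·A = 4.450590·13.8008·365.2500 = 22434.309 mm³

Volume = 22434.309 mm³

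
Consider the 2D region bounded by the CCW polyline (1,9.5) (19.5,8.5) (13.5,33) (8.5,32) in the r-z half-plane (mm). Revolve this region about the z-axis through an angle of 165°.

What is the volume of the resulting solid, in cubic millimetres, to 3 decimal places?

Volume = 8457.713 mm³

Profile (r,z), 4 vertices: (1,9.5) (19.5,8.5) (13.5,33) (8.5,32)
edge 0: (1,9.5)→(19.5,8.5)  cross = 1·8.5 − 19.5·9.5 = -176.7500; (r_i+r_j)·cross = 20.5·-176.7500 = -3623.3750
edge 1: (19.5,8.5)→(13.5,33)  cross = 19.5·33 − 13.5·8.5 = 528.7500; (r_i+r_j)·cross = 33·528.7500 = 17448.7500
edge 2: (13.5,33)→(8.5,32)  cross = 13.5·32 − 8.5·33 = 151.5000; (r_i+r_j)·cross = 22·151.5000 = 3333.0000
edge 3: (8.5,32)→(1,9.5)  cross = 8.5·9.5 − 1·32 = 48.7500; (r_i+r_j)·cross = 9.5·48.7500 = 463.1250
Σcross = 552.2500 → A = |Σcross|/2 = 276.1250 mm²
Σ(r_i+r_j)·cross = 17621.5000 → first moment M = |Σ|/6 = 2936.9167
R_c = M/A = 2936.9167/276.1250 = 10.6362 mm
θ = 165° = 2.879793 rad
V = θ·R_c·A = 2.879793·10.6362·276.1250 = 8457.713 mm³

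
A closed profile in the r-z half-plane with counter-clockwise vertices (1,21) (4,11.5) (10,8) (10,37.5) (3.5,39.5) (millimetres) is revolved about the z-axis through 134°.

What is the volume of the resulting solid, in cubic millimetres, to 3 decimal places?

Profile (r,z), 5 vertices: (1,21) (4,11.5) (10,8) (10,37.5) (3.5,39.5)
edge 0: (1,21)→(4,11.5)  cross = 1·11.5 − 4·21 = -72.5000; (r_i+r_j)·cross = 5·-72.5000 = -362.5000
edge 1: (4,11.5)→(10,8)  cross = 4·8 − 10·11.5 = -83.0000; (r_i+r_j)·cross = 14·-83.0000 = -1162.0000
edge 2: (10,8)→(10,37.5)  cross = 10·37.5 − 10·8 = 295.0000; (r_i+r_j)·cross = 20·295.0000 = 5900.0000
edge 3: (10,37.5)→(3.5,39.5)  cross = 10·39.5 − 3.5·37.5 = 263.7500; (r_i+r_j)·cross = 13.5·263.7500 = 3560.6250
edge 4: (3.5,39.5)→(1,21)  cross = 3.5·21 − 1·39.5 = 34.0000; (r_i+r_j)·cross = 4.5·34.0000 = 153.0000
Σcross = 437.2500 → A = |Σcross|/2 = 218.6250 mm²
Σ(r_i+r_j)·cross = 8089.1250 → first moment M = |Σ|/6 = 1348.1875
R_c = M/A = 1348.1875/218.6250 = 6.1667 mm
θ = 134° = 2.338741 rad
V = θ·R_c·A = 2.338741·6.1667·218.6250 = 3153.062 mm³

Volume = 3153.062 mm³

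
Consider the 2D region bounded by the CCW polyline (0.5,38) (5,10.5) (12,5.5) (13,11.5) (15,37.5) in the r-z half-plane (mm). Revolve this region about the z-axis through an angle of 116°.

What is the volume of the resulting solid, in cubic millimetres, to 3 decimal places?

Profile (r,z), 5 vertices: (0.5,38) (5,10.5) (12,5.5) (13,11.5) (15,37.5)
edge 0: (0.5,38)→(5,10.5)  cross = 0.5·10.5 − 5·38 = -184.7500; (r_i+r_j)·cross = 5.5·-184.7500 = -1016.1250
edge 1: (5,10.5)→(12,5.5)  cross = 5·5.5 − 12·10.5 = -98.5000; (r_i+r_j)·cross = 17·-98.5000 = -1674.5000
edge 2: (12,5.5)→(13,11.5)  cross = 12·11.5 − 13·5.5 = 66.5000; (r_i+r_j)·cross = 25·66.5000 = 1662.5000
edge 3: (13,11.5)→(15,37.5)  cross = 13·37.5 − 15·11.5 = 315.0000; (r_i+r_j)·cross = 28·315.0000 = 8820.0000
edge 4: (15,37.5)→(0.5,38)  cross = 15·38 − 0.5·37.5 = 551.2500; (r_i+r_j)·cross = 15.5·551.2500 = 8544.3750
Σcross = 649.5000 → A = |Σcross|/2 = 324.7500 mm²
Σ(r_i+r_j)·cross = 16336.2500 → first moment M = |Σ|/6 = 2722.7083
R_c = M/A = 2722.7083/324.7500 = 8.3840 mm
θ = 116° = 2.024582 rad
V = θ·R_c·A = 2.024582·8.3840·324.7500 = 5512.346 mm³

Volume = 5512.346 mm³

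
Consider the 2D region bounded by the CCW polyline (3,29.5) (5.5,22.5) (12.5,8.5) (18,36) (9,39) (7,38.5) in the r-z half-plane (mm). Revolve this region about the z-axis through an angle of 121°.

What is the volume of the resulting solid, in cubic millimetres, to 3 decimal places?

Profile (r,z), 6 vertices: (3,29.5) (5.5,22.5) (12.5,8.5) (18,36) (9,39) (7,38.5)
edge 0: (3,29.5)→(5.5,22.5)  cross = 3·22.5 − 5.5·29.5 = -94.7500; (r_i+r_j)·cross = 8.5·-94.7500 = -805.3750
edge 1: (5.5,22.5)→(12.5,8.5)  cross = 5.5·8.5 − 12.5·22.5 = -234.5000; (r_i+r_j)·cross = 18·-234.5000 = -4221.0000
edge 2: (12.5,8.5)→(18,36)  cross = 12.5·36 − 18·8.5 = 297.0000; (r_i+r_j)·cross = 30.5·297.0000 = 9058.5000
edge 3: (18,36)→(9,39)  cross = 18·39 − 9·36 = 378.0000; (r_i+r_j)·cross = 27·378.0000 = 10206.0000
edge 4: (9,39)→(7,38.5)  cross = 9·38.5 − 7·39 = 73.5000; (r_i+r_j)·cross = 16·73.5000 = 1176.0000
edge 5: (7,38.5)→(3,29.5)  cross = 7·29.5 − 3·38.5 = 91.0000; (r_i+r_j)·cross = 10·91.0000 = 910.0000
Σcross = 510.2500 → A = |Σcross|/2 = 255.1250 mm²
Σ(r_i+r_j)·cross = 16324.1250 → first moment M = |Σ|/6 = 2720.6875
R_c = M/A = 2720.6875/255.1250 = 10.6641 mm
θ = 121° = 2.111848 rad
V = θ·R_c·A = 2.111848·10.6641·255.1250 = 5745.680 mm³

Volume = 5745.680 mm³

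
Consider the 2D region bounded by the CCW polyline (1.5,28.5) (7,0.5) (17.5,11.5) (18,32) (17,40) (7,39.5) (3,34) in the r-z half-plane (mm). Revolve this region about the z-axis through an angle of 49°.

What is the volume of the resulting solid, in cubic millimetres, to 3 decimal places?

Volume = 4205.680 mm³

Profile (r,z), 7 vertices: (1.5,28.5) (7,0.5) (17.5,11.5) (18,32) (17,40) (7,39.5) (3,34)
edge 0: (1.5,28.5)→(7,0.5)  cross = 1.5·0.5 − 7·28.5 = -198.7500; (r_i+r_j)·cross = 8.5·-198.7500 = -1689.3750
edge 1: (7,0.5)→(17.5,11.5)  cross = 7·11.5 − 17.5·0.5 = 71.7500; (r_i+r_j)·cross = 24.5·71.7500 = 1757.8750
edge 2: (17.5,11.5)→(18,32)  cross = 17.5·32 − 18·11.5 = 353.0000; (r_i+r_j)·cross = 35.5·353.0000 = 12531.5000
edge 3: (18,32)→(17,40)  cross = 18·40 − 17·32 = 176.0000; (r_i+r_j)·cross = 35·176.0000 = 6160.0000
edge 4: (17,40)→(7,39.5)  cross = 17·39.5 − 7·40 = 391.5000; (r_i+r_j)·cross = 24·391.5000 = 9396.0000
edge 5: (7,39.5)→(3,34)  cross = 7·34 − 3·39.5 = 119.5000; (r_i+r_j)·cross = 10·119.5000 = 1195.0000
edge 6: (3,34)→(1.5,28.5)  cross = 3·28.5 − 1.5·34 = 34.5000; (r_i+r_j)·cross = 4.5·34.5000 = 155.2500
Σcross = 947.5000 → A = |Σcross|/2 = 473.7500 mm²
Σ(r_i+r_j)·cross = 29506.2500 → first moment M = |Σ|/6 = 4917.7083
R_c = M/A = 4917.7083/473.7500 = 10.3804 mm
θ = 49° = 0.855211 rad
V = θ·R_c·A = 0.855211·10.3804·473.7500 = 4205.680 mm³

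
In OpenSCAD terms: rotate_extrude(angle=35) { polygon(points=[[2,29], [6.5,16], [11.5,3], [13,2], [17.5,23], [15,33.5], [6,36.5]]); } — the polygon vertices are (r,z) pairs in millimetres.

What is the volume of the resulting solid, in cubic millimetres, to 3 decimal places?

Profile (r,z), 7 vertices: (2,29) (6.5,16) (11.5,3) (13,2) (17.5,23) (15,33.5) (6,36.5)
edge 0: (2,29)→(6.5,16)  cross = 2·16 − 6.5·29 = -156.5000; (r_i+r_j)·cross = 8.5·-156.5000 = -1330.2500
edge 1: (6.5,16)→(11.5,3)  cross = 6.5·3 − 11.5·16 = -164.5000; (r_i+r_j)·cross = 18·-164.5000 = -2961.0000
edge 2: (11.5,3)→(13,2)  cross = 11.5·2 − 13·3 = -16.0000; (r_i+r_j)·cross = 24.5·-16.0000 = -392.0000
edge 3: (13,2)→(17.5,23)  cross = 13·23 − 17.5·2 = 264.0000; (r_i+r_j)·cross = 30.5·264.0000 = 8052.0000
edge 4: (17.5,23)→(15,33.5)  cross = 17.5·33.5 − 15·23 = 241.2500; (r_i+r_j)·cross = 32.5·241.2500 = 7840.6250
edge 5: (15,33.5)→(6,36.5)  cross = 15·36.5 − 6·33.5 = 346.5000; (r_i+r_j)·cross = 21·346.5000 = 7276.5000
edge 6: (6,36.5)→(2,29)  cross = 6·29 − 2·36.5 = 101.0000; (r_i+r_j)·cross = 8·101.0000 = 808.0000
Σcross = 615.7500 → A = |Σcross|/2 = 307.8750 mm²
Σ(r_i+r_j)·cross = 19293.8750 → first moment M = |Σ|/6 = 3215.6458
R_c = M/A = 3215.6458/307.8750 = 10.4446 mm
θ = 35° = 0.610865 rad
V = θ·R_c·A = 0.610865·10.4446·307.8750 = 1964.326 mm³

Volume = 1964.326 mm³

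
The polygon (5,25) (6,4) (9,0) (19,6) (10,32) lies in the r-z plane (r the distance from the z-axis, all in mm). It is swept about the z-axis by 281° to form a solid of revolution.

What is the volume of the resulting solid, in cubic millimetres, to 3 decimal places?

Volume = 13719.172 mm³

Profile (r,z), 5 vertices: (5,25) (6,4) (9,0) (19,6) (10,32)
edge 0: (5,25)→(6,4)  cross = 5·4 − 6·25 = -130.0000; (r_i+r_j)·cross = 11·-130.0000 = -1430.0000
edge 1: (6,4)→(9,0)  cross = 6·0 − 9·4 = -36.0000; (r_i+r_j)·cross = 15·-36.0000 = -540.0000
edge 2: (9,0)→(19,6)  cross = 9·6 − 19·0 = 54.0000; (r_i+r_j)·cross = 28·54.0000 = 1512.0000
edge 3: (19,6)→(10,32)  cross = 19·32 − 10·6 = 548.0000; (r_i+r_j)·cross = 29·548.0000 = 15892.0000
edge 4: (10,32)→(5,25)  cross = 10·25 − 5·32 = 90.0000; (r_i+r_j)·cross = 15·90.0000 = 1350.0000
Σcross = 526.0000 → A = |Σcross|/2 = 263.0000 mm²
Σ(r_i+r_j)·cross = 16784.0000 → first moment M = |Σ|/6 = 2797.3333
R_c = M/A = 2797.3333/263.0000 = 10.6362 mm
θ = 281° = 4.904375 rad
V = θ·R_c·A = 4.904375·10.6362·263.0000 = 13719.172 mm³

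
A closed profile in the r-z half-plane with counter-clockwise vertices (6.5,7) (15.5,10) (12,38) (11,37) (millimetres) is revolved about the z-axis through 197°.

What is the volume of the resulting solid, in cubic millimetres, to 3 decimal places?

Profile (r,z), 4 vertices: (6.5,7) (15.5,10) (12,38) (11,37)
edge 0: (6.5,7)→(15.5,10)  cross = 6.5·10 − 15.5·7 = -43.5000; (r_i+r_j)·cross = 22·-43.5000 = -957.0000
edge 1: (15.5,10)→(12,38)  cross = 15.5·38 − 12·10 = 469.0000; (r_i+r_j)·cross = 27.5·469.0000 = 12897.5000
edge 2: (12,38)→(11,37)  cross = 12·37 − 11·38 = 26.0000; (r_i+r_j)·cross = 23·26.0000 = 598.0000
edge 3: (11,37)→(6.5,7)  cross = 11·7 − 6.5·37 = -163.5000; (r_i+r_j)·cross = 17.5·-163.5000 = -2861.2500
Σcross = 288.0000 → A = |Σcross|/2 = 144.0000 mm²
Σ(r_i+r_j)·cross = 9677.2500 → first moment M = |Σ|/6 = 1612.8750
R_c = M/A = 1612.8750/144.0000 = 11.2005 mm
θ = 197° = 3.438299 rad
V = θ·R_c·A = 3.438299·11.2005·144.0000 = 5545.546 mm³

Volume = 5545.546 mm³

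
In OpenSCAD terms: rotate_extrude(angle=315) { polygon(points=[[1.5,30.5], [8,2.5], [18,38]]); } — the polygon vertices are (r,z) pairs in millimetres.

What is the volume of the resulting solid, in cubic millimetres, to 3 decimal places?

Volume = 12869.976 mm³

Profile (r,z), 3 vertices: (1.5,30.5) (8,2.5) (18,38)
edge 0: (1.5,30.5)→(8,2.5)  cross = 1.5·2.5 − 8·30.5 = -240.2500; (r_i+r_j)·cross = 9.5·-240.2500 = -2282.3750
edge 1: (8,2.5)→(18,38)  cross = 8·38 − 18·2.5 = 259.0000; (r_i+r_j)·cross = 26·259.0000 = 6734.0000
edge 2: (18,38)→(1.5,30.5)  cross = 18·30.5 − 1.5·38 = 492.0000; (r_i+r_j)·cross = 19.5·492.0000 = 9594.0000
Σcross = 510.7500 → A = |Σcross|/2 = 255.3750 mm²
Σ(r_i+r_j)·cross = 14045.6250 → first moment M = |Σ|/6 = 2340.9375
R_c = M/A = 2340.9375/255.3750 = 9.1667 mm
θ = 315° = 5.497787 rad
V = θ·R_c·A = 5.497787·9.1667·255.3750 = 12869.976 mm³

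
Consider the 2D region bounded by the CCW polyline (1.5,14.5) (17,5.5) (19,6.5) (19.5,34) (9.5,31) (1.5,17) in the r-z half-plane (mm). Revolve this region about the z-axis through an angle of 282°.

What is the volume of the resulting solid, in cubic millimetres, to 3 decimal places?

Volume = 20685.420 mm³

Profile (r,z), 6 vertices: (1.5,14.5) (17,5.5) (19,6.5) (19.5,34) (9.5,31) (1.5,17)
edge 0: (1.5,14.5)→(17,5.5)  cross = 1.5·5.5 − 17·14.5 = -238.2500; (r_i+r_j)·cross = 18.5·-238.2500 = -4407.6250
edge 1: (17,5.5)→(19,6.5)  cross = 17·6.5 − 19·5.5 = 6.0000; (r_i+r_j)·cross = 36·6.0000 = 216.0000
edge 2: (19,6.5)→(19.5,34)  cross = 19·34 − 19.5·6.5 = 519.2500; (r_i+r_j)·cross = 38.5·519.2500 = 19991.1250
edge 3: (19.5,34)→(9.5,31)  cross = 19.5·31 − 9.5·34 = 281.5000; (r_i+r_j)·cross = 29·281.5000 = 8163.5000
edge 4: (9.5,31)→(1.5,17)  cross = 9.5·17 − 1.5·31 = 115.0000; (r_i+r_j)·cross = 11·115.0000 = 1265.0000
edge 5: (1.5,17)→(1.5,14.5)  cross = 1.5·14.5 − 1.5·17 = -3.7500; (r_i+r_j)·cross = 3·-3.7500 = -11.2500
Σcross = 679.7500 → A = |Σcross|/2 = 339.8750 mm²
Σ(r_i+r_j)·cross = 25216.7500 → first moment M = |Σ|/6 = 4202.7917
R_c = M/A = 4202.7917/339.8750 = 12.3657 mm
θ = 282° = 4.921828 rad
V = θ·R_c·A = 4.921828·12.3657·339.8750 = 20685.420 mm³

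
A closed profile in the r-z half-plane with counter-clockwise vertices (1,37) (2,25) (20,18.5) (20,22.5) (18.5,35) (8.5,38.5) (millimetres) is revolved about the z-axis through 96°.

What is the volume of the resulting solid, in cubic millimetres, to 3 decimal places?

Volume = 4918.093 mm³

Profile (r,z), 6 vertices: (1,37) (2,25) (20,18.5) (20,22.5) (18.5,35) (8.5,38.5)
edge 0: (1,37)→(2,25)  cross = 1·25 − 2·37 = -49.0000; (r_i+r_j)·cross = 3·-49.0000 = -147.0000
edge 1: (2,25)→(20,18.5)  cross = 2·18.5 − 20·25 = -463.0000; (r_i+r_j)·cross = 22·-463.0000 = -10186.0000
edge 2: (20,18.5)→(20,22.5)  cross = 20·22.5 − 20·18.5 = 80.0000; (r_i+r_j)·cross = 40·80.0000 = 3200.0000
edge 3: (20,22.5)→(18.5,35)  cross = 20·35 − 18.5·22.5 = 283.7500; (r_i+r_j)·cross = 38.5·283.7500 = 10924.3750
edge 4: (18.5,35)→(8.5,38.5)  cross = 18.5·38.5 − 8.5·35 = 414.7500; (r_i+r_j)·cross = 27·414.7500 = 11198.2500
edge 5: (8.5,38.5)→(1,37)  cross = 8.5·37 − 1·38.5 = 276.0000; (r_i+r_j)·cross = 9.5·276.0000 = 2622.0000
Σcross = 542.5000 → A = |Σcross|/2 = 271.2500 mm²
Σ(r_i+r_j)·cross = 17611.6250 → first moment M = |Σ|/6 = 2935.2708
R_c = M/A = 2935.2708/271.2500 = 10.8213 mm
θ = 96° = 1.675516 rad
V = θ·R_c·A = 1.675516·10.8213·271.2500 = 4918.093 mm³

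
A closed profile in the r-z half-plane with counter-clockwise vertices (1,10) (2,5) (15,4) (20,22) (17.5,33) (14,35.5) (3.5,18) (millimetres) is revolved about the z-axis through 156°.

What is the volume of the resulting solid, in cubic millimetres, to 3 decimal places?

Volume = 11438.574 mm³

Profile (r,z), 7 vertices: (1,10) (2,5) (15,4) (20,22) (17.5,33) (14,35.5) (3.5,18)
edge 0: (1,10)→(2,5)  cross = 1·5 − 2·10 = -15.0000; (r_i+r_j)·cross = 3·-15.0000 = -45.0000
edge 1: (2,5)→(15,4)  cross = 2·4 − 15·5 = -67.0000; (r_i+r_j)·cross = 17·-67.0000 = -1139.0000
edge 2: (15,4)→(20,22)  cross = 15·22 − 20·4 = 250.0000; (r_i+r_j)·cross = 35·250.0000 = 8750.0000
edge 3: (20,22)→(17.5,33)  cross = 20·33 − 17.5·22 = 275.0000; (r_i+r_j)·cross = 37.5·275.0000 = 10312.5000
edge 4: (17.5,33)→(14,35.5)  cross = 17.5·35.5 − 14·33 = 159.2500; (r_i+r_j)·cross = 31.5·159.2500 = 5016.3750
edge 5: (14,35.5)→(3.5,18)  cross = 14·18 − 3.5·35.5 = 127.7500; (r_i+r_j)·cross = 17.5·127.7500 = 2235.6250
edge 6: (3.5,18)→(1,10)  cross = 3.5·10 − 1·18 = 17.0000; (r_i+r_j)·cross = 4.5·17.0000 = 76.5000
Σcross = 747.0000 → A = |Σcross|/2 = 373.5000 mm²
Σ(r_i+r_j)·cross = 25207.0000 → first moment M = |Σ|/6 = 4201.1667
R_c = M/A = 4201.1667/373.5000 = 11.2481 mm
θ = 156° = 2.722714 rad
V = θ·R_c·A = 2.722714·11.2481·373.5000 = 11438.574 mm³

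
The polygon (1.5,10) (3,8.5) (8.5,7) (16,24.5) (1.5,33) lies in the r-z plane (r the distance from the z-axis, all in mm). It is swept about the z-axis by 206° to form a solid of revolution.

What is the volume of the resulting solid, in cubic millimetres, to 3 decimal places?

Volume = 6102.855 mm³

Profile (r,z), 5 vertices: (1.5,10) (3,8.5) (8.5,7) (16,24.5) (1.5,33)
edge 0: (1.5,10)→(3,8.5)  cross = 1.5·8.5 − 3·10 = -17.2500; (r_i+r_j)·cross = 4.5·-17.2500 = -77.6250
edge 1: (3,8.5)→(8.5,7)  cross = 3·7 − 8.5·8.5 = -51.2500; (r_i+r_j)·cross = 11.5·-51.2500 = -589.3750
edge 2: (8.5,7)→(16,24.5)  cross = 8.5·24.5 − 16·7 = 96.2500; (r_i+r_j)·cross = 24.5·96.2500 = 2358.1250
edge 3: (16,24.5)→(1.5,33)  cross = 16·33 − 1.5·24.5 = 491.2500; (r_i+r_j)·cross = 17.5·491.2500 = 8596.8750
edge 4: (1.5,33)→(1.5,10)  cross = 1.5·10 − 1.5·33 = -34.5000; (r_i+r_j)·cross = 3·-34.5000 = -103.5000
Σcross = 484.5000 → A = |Σcross|/2 = 242.2500 mm²
Σ(r_i+r_j)·cross = 10184.5000 → first moment M = |Σ|/6 = 1697.4167
R_c = M/A = 1697.4167/242.2500 = 7.0069 mm
θ = 206° = 3.595378 rad
V = θ·R_c·A = 3.595378·7.0069·242.2500 = 6102.855 mm³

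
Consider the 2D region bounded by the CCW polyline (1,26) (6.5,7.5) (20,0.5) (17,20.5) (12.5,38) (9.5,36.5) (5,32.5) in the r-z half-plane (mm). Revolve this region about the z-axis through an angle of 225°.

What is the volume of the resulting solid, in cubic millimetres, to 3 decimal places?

Volume = 16862.580 mm³

Profile (r,z), 7 vertices: (1,26) (6.5,7.5) (20,0.5) (17,20.5) (12.5,38) (9.5,36.5) (5,32.5)
edge 0: (1,26)→(6.5,7.5)  cross = 1·7.5 − 6.5·26 = -161.5000; (r_i+r_j)·cross = 7.5·-161.5000 = -1211.2500
edge 1: (6.5,7.5)→(20,0.5)  cross = 6.5·0.5 − 20·7.5 = -146.7500; (r_i+r_j)·cross = 26.5·-146.7500 = -3888.8750
edge 2: (20,0.5)→(17,20.5)  cross = 20·20.5 − 17·0.5 = 401.5000; (r_i+r_j)·cross = 37·401.5000 = 14855.5000
edge 3: (17,20.5)→(12.5,38)  cross = 17·38 − 12.5·20.5 = 389.7500; (r_i+r_j)·cross = 29.5·389.7500 = 11497.6250
edge 4: (12.5,38)→(9.5,36.5)  cross = 12.5·36.5 − 9.5·38 = 95.2500; (r_i+r_j)·cross = 22·95.2500 = 2095.5000
edge 5: (9.5,36.5)→(5,32.5)  cross = 9.5·32.5 − 5·36.5 = 126.2500; (r_i+r_j)·cross = 14.5·126.2500 = 1830.6250
edge 6: (5,32.5)→(1,26)  cross = 5·26 − 1·32.5 = 97.5000; (r_i+r_j)·cross = 6·97.5000 = 585.0000
Σcross = 802.0000 → A = |Σcross|/2 = 401.0000 mm²
Σ(r_i+r_j)·cross = 25764.1250 → first moment M = |Σ|/6 = 4294.0208
R_c = M/A = 4294.0208/401.0000 = 10.7083 mm
θ = 225° = 3.926991 rad
V = θ·R_c·A = 3.926991·10.7083·401.0000 = 16862.580 mm³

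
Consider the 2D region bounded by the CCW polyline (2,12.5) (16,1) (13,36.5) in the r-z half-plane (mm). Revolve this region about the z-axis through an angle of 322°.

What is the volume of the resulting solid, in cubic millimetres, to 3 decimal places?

Volume = 13429.363 mm³

Profile (r,z), 3 vertices: (2,12.5) (16,1) (13,36.5)
edge 0: (2,12.5)→(16,1)  cross = 2·1 − 16·12.5 = -198.0000; (r_i+r_j)·cross = 18·-198.0000 = -3564.0000
edge 1: (16,1)→(13,36.5)  cross = 16·36.5 − 13·1 = 571.0000; (r_i+r_j)·cross = 29·571.0000 = 16559.0000
edge 2: (13,36.5)→(2,12.5)  cross = 13·12.5 − 2·36.5 = 89.5000; (r_i+r_j)·cross = 15·89.5000 = 1342.5000
Σcross = 462.5000 → A = |Σcross|/2 = 231.2500 mm²
Σ(r_i+r_j)·cross = 14337.5000 → first moment M = |Σ|/6 = 2389.5833
R_c = M/A = 2389.5833/231.2500 = 10.3333 mm
θ = 322° = 5.619960 rad
V = θ·R_c·A = 5.619960·10.3333·231.2500 = 13429.363 mm³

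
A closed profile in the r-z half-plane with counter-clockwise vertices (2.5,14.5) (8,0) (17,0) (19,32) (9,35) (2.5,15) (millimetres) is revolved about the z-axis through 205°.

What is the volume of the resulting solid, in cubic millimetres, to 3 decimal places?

Profile (r,z), 6 vertices: (2.5,14.5) (8,0) (17,0) (19,32) (9,35) (2.5,15)
edge 0: (2.5,14.5)→(8,0)  cross = 2.5·0 − 8·14.5 = -116.0000; (r_i+r_j)·cross = 10.5·-116.0000 = -1218.0000
edge 1: (8,0)→(17,0)  cross = 8·0 − 17·0 = 0.0000; (r_i+r_j)·cross = 25·0.0000 = 0.0000
edge 2: (17,0)→(19,32)  cross = 17·32 − 19·0 = 544.0000; (r_i+r_j)·cross = 36·544.0000 = 19584.0000
edge 3: (19,32)→(9,35)  cross = 19·35 − 9·32 = 377.0000; (r_i+r_j)·cross = 28·377.0000 = 10556.0000
edge 4: (9,35)→(2.5,15)  cross = 9·15 − 2.5·35 = 47.5000; (r_i+r_j)·cross = 11.5·47.5000 = 546.2500
edge 5: (2.5,15)→(2.5,14.5)  cross = 2.5·14.5 − 2.5·15 = -1.2500; (r_i+r_j)·cross = 5·-1.2500 = -6.2500
Σcross = 851.2500 → A = |Σcross|/2 = 425.6250 mm²
Σ(r_i+r_j)·cross = 29462.0000 → first moment M = |Σ|/6 = 4910.3333
R_c = M/A = 4910.3333/425.6250 = 11.5368 mm
θ = 205° = 3.577925 rad
V = θ·R_c·A = 3.577925·11.5368·425.6250 = 17568.804 mm³

Volume = 17568.804 mm³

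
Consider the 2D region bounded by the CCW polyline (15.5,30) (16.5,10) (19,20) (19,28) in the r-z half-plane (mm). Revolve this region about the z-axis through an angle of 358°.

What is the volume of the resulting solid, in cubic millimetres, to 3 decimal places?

Volume = 4746.609 mm³

Profile (r,z), 4 vertices: (15.5,30) (16.5,10) (19,20) (19,28)
edge 0: (15.5,30)→(16.5,10)  cross = 15.5·10 − 16.5·30 = -340.0000; (r_i+r_j)·cross = 32·-340.0000 = -10880.0000
edge 1: (16.5,10)→(19,20)  cross = 16.5·20 − 19·10 = 140.0000; (r_i+r_j)·cross = 35.5·140.0000 = 4970.0000
edge 2: (19,20)→(19,28)  cross = 19·28 − 19·20 = 152.0000; (r_i+r_j)·cross = 38·152.0000 = 5776.0000
edge 3: (19,28)→(15.5,30)  cross = 19·30 − 15.5·28 = 136.0000; (r_i+r_j)·cross = 34.5·136.0000 = 4692.0000
Σcross = 88.0000 → A = |Σcross|/2 = 44.0000 mm²
Σ(r_i+r_j)·cross = 4558.0000 → first moment M = |Σ|/6 = 759.6667
R_c = M/A = 759.6667/44.0000 = 17.2652 mm
θ = 358° = 6.248279 rad
V = θ·R_c·A = 6.248279·17.2652·44.0000 = 4746.609 mm³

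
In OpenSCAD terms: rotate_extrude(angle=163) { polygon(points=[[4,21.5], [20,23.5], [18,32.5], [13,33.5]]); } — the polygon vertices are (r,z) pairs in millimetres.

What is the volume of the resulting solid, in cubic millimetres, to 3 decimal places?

Volume = 4092.369 mm³

Profile (r,z), 4 vertices: (4,21.5) (20,23.5) (18,32.5) (13,33.5)
edge 0: (4,21.5)→(20,23.5)  cross = 4·23.5 − 20·21.5 = -336.0000; (r_i+r_j)·cross = 24·-336.0000 = -8064.0000
edge 1: (20,23.5)→(18,32.5)  cross = 20·32.5 − 18·23.5 = 227.0000; (r_i+r_j)·cross = 38·227.0000 = 8626.0000
edge 2: (18,32.5)→(13,33.5)  cross = 18·33.5 − 13·32.5 = 180.5000; (r_i+r_j)·cross = 31·180.5000 = 5595.5000
edge 3: (13,33.5)→(4,21.5)  cross = 13·21.5 − 4·33.5 = 145.5000; (r_i+r_j)·cross = 17·145.5000 = 2473.5000
Σcross = 217.0000 → A = |Σcross|/2 = 108.5000 mm²
Σ(r_i+r_j)·cross = 8631.0000 → first moment M = |Σ|/6 = 1438.5000
R_c = M/A = 1438.5000/108.5000 = 13.2581 mm
θ = 163° = 2.844887 rad
V = θ·R_c·A = 2.844887·13.2581·108.5000 = 4092.369 mm³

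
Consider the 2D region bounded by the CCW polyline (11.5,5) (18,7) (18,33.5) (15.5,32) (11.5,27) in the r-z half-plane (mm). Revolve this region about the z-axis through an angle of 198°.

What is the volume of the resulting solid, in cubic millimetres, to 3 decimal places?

Profile (r,z), 5 vertices: (11.5,5) (18,7) (18,33.5) (15.5,32) (11.5,27)
edge 0: (11.5,5)→(18,7)  cross = 11.5·7 − 18·5 = -9.5000; (r_i+r_j)·cross = 29.5·-9.5000 = -280.2500
edge 1: (18,7)→(18,33.5)  cross = 18·33.5 − 18·7 = 477.0000; (r_i+r_j)·cross = 36·477.0000 = 17172.0000
edge 2: (18,33.5)→(15.5,32)  cross = 18·32 − 15.5·33.5 = 56.7500; (r_i+r_j)·cross = 33.5·56.7500 = 1901.1250
edge 3: (15.5,32)→(11.5,27)  cross = 15.5·27 − 11.5·32 = 50.5000; (r_i+r_j)·cross = 27·50.5000 = 1363.5000
edge 4: (11.5,27)→(11.5,5)  cross = 11.5·5 − 11.5·27 = -253.0000; (r_i+r_j)·cross = 23·-253.0000 = -5819.0000
Σcross = 321.7500 → A = |Σcross|/2 = 160.8750 mm²
Σ(r_i+r_j)·cross = 14337.3750 → first moment M = |Σ|/6 = 2389.5625
R_c = M/A = 2389.5625/160.8750 = 14.8535 mm
θ = 198° = 3.455752 rad
V = θ·R_c·A = 3.455752·14.8535·160.8750 = 8257.735 mm³

Volume = 8257.735 mm³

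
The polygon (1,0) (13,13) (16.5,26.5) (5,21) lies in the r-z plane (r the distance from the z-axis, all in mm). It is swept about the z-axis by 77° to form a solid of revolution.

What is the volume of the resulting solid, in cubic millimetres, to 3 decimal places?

Profile (r,z), 4 vertices: (1,0) (13,13) (16.5,26.5) (5,21)
edge 0: (1,0)→(13,13)  cross = 1·13 − 13·0 = 13.0000; (r_i+r_j)·cross = 14·13.0000 = 182.0000
edge 1: (13,13)→(16.5,26.5)  cross = 13·26.5 − 16.5·13 = 130.0000; (r_i+r_j)·cross = 29.5·130.0000 = 3835.0000
edge 2: (16.5,26.5)→(5,21)  cross = 16.5·21 − 5·26.5 = 214.0000; (r_i+r_j)·cross = 21.5·214.0000 = 4601.0000
edge 3: (5,21)→(1,0)  cross = 5·0 − 1·21 = -21.0000; (r_i+r_j)·cross = 6·-21.0000 = -126.0000
Σcross = 336.0000 → A = |Σcross|/2 = 168.0000 mm²
Σ(r_i+r_j)·cross = 8492.0000 → first moment M = |Σ|/6 = 1415.3333
R_c = M/A = 1415.3333/168.0000 = 8.4246 mm
θ = 77° = 1.343904 rad
V = θ·R_c·A = 1.343904·8.4246·168.0000 = 1902.071 mm³

Volume = 1902.071 mm³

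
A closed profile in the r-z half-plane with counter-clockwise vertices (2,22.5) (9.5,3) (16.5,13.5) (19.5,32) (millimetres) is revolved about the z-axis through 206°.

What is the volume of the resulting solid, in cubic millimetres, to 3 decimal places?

Profile (r,z), 4 vertices: (2,22.5) (9.5,3) (16.5,13.5) (19.5,32)
edge 0: (2,22.5)→(9.5,3)  cross = 2·3 − 9.5·22.5 = -207.7500; (r_i+r_j)·cross = 11.5·-207.7500 = -2389.1250
edge 1: (9.5,3)→(16.5,13.5)  cross = 9.5·13.5 − 16.5·3 = 78.7500; (r_i+r_j)·cross = 26·78.7500 = 2047.5000
edge 2: (16.5,13.5)→(19.5,32)  cross = 16.5·32 − 19.5·13.5 = 264.7500; (r_i+r_j)·cross = 36·264.7500 = 9531.0000
edge 3: (19.5,32)→(2,22.5)  cross = 19.5·22.5 − 2·32 = 374.7500; (r_i+r_j)·cross = 21.5·374.7500 = 8057.1250
Σcross = 510.5000 → A = |Σcross|/2 = 255.2500 mm²
Σ(r_i+r_j)·cross = 17246.5000 → first moment M = |Σ|/6 = 2874.4167
R_c = M/A = 2874.4167/255.2500 = 11.2612 mm
θ = 206° = 3.595378 rad
V = θ·R_c·A = 3.595378·11.2612·255.2500 = 10334.615 mm³

Volume = 10334.615 mm³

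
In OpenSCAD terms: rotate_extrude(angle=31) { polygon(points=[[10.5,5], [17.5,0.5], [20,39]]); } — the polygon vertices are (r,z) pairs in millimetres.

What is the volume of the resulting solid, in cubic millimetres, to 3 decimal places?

Volume = 1215.203 mm³

Profile (r,z), 3 vertices: (10.5,5) (17.5,0.5) (20,39)
edge 0: (10.5,5)→(17.5,0.5)  cross = 10.5·0.5 − 17.5·5 = -82.2500; (r_i+r_j)·cross = 28·-82.2500 = -2303.0000
edge 1: (17.5,0.5)→(20,39)  cross = 17.5·39 − 20·0.5 = 672.5000; (r_i+r_j)·cross = 37.5·672.5000 = 25218.7500
edge 2: (20,39)→(10.5,5)  cross = 20·5 − 10.5·39 = -309.5000; (r_i+r_j)·cross = 30.5·-309.5000 = -9439.7500
Σcross = 280.7500 → A = |Σcross|/2 = 140.3750 mm²
Σ(r_i+r_j)·cross = 13476.0000 → first moment M = |Σ|/6 = 2246.0000
R_c = M/A = 2246.0000/140.3750 = 16.0000 mm
θ = 31° = 0.541052 rad
V = θ·R_c·A = 0.541052·16.0000·140.3750 = 1215.203 mm³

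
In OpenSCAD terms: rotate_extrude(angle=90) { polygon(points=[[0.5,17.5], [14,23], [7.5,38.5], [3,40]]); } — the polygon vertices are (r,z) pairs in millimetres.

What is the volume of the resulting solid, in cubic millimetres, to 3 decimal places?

Profile (r,z), 4 vertices: (0.5,17.5) (14,23) (7.5,38.5) (3,40)
edge 0: (0.5,17.5)→(14,23)  cross = 0.5·23 − 14·17.5 = -233.5000; (r_i+r_j)·cross = 14.5·-233.5000 = -3385.7500
edge 1: (14,23)→(7.5,38.5)  cross = 14·38.5 − 7.5·23 = 366.5000; (r_i+r_j)·cross = 21.5·366.5000 = 7879.7500
edge 2: (7.5,38.5)→(3,40)  cross = 7.5·40 − 3·38.5 = 184.5000; (r_i+r_j)·cross = 10.5·184.5000 = 1937.2500
edge 3: (3,40)→(0.5,17.5)  cross = 3·17.5 − 0.5·40 = 32.5000; (r_i+r_j)·cross = 3.5·32.5000 = 113.7500
Σcross = 350.0000 → A = |Σcross|/2 = 175.0000 mm²
Σ(r_i+r_j)·cross = 6545.0000 → first moment M = |Σ|/6 = 1090.8333
R_c = M/A = 1090.8333/175.0000 = 6.2333 mm
θ = 90° = 1.570796 rad
V = θ·R_c·A = 1.570796·6.2333·175.0000 = 1713.477 mm³

Volume = 1713.477 mm³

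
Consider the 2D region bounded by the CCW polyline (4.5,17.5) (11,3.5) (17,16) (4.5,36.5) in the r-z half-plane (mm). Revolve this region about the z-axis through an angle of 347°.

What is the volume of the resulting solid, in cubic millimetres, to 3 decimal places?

Profile (r,z), 4 vertices: (4.5,17.5) (11,3.5) (17,16) (4.5,36.5)
edge 0: (4.5,17.5)→(11,3.5)  cross = 4.5·3.5 − 11·17.5 = -176.7500; (r_i+r_j)·cross = 15.5·-176.7500 = -2739.6250
edge 1: (11,3.5)→(17,16)  cross = 11·16 − 17·3.5 = 116.5000; (r_i+r_j)·cross = 28·116.5000 = 3262.0000
edge 2: (17,16)→(4.5,36.5)  cross = 17·36.5 − 4.5·16 = 548.5000; (r_i+r_j)·cross = 21.5·548.5000 = 11792.7500
edge 3: (4.5,36.5)→(4.5,17.5)  cross = 4.5·17.5 − 4.5·36.5 = -85.5000; (r_i+r_j)·cross = 9·-85.5000 = -769.5000
Σcross = 402.7500 → A = |Σcross|/2 = 201.3750 mm²
Σ(r_i+r_j)·cross = 11545.6250 → first moment M = |Σ|/6 = 1924.2708
R_c = M/A = 1924.2708/201.3750 = 9.5557 mm
θ = 347° = 6.056293 rad
V = θ·R_c·A = 6.056293·9.5557·201.3750 = 11653.947 mm³

Volume = 11653.947 mm³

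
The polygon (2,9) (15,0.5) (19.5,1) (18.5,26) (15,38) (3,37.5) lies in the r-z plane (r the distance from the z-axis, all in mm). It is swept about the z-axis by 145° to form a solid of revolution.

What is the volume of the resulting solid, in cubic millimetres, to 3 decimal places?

Profile (r,z), 6 vertices: (2,9) (15,0.5) (19.5,1) (18.5,26) (15,38) (3,37.5)
edge 0: (2,9)→(15,0.5)  cross = 2·0.5 − 15·9 = -134.0000; (r_i+r_j)·cross = 17·-134.0000 = -2278.0000
edge 1: (15,0.5)→(19.5,1)  cross = 15·1 − 19.5·0.5 = 5.2500; (r_i+r_j)·cross = 34.5·5.2500 = 181.1250
edge 2: (19.5,1)→(18.5,26)  cross = 19.5·26 − 18.5·1 = 488.5000; (r_i+r_j)·cross = 38·488.5000 = 18563.0000
edge 3: (18.5,26)→(15,38)  cross = 18.5·38 − 15·26 = 313.0000; (r_i+r_j)·cross = 33.5·313.0000 = 10485.5000
edge 4: (15,38)→(3,37.5)  cross = 15·37.5 − 3·38 = 448.5000; (r_i+r_j)·cross = 18·448.5000 = 8073.0000
edge 5: (3,37.5)→(2,9)  cross = 3·9 − 2·37.5 = -48.0000; (r_i+r_j)·cross = 5·-48.0000 = -240.0000
Σcross = 1073.2500 → A = |Σcross|/2 = 536.6250 mm²
Σ(r_i+r_j)·cross = 34784.6250 → first moment M = |Σ|/6 = 5797.4375
R_c = M/A = 5797.4375/536.6250 = 10.8035 mm
θ = 145° = 2.530727 rad
V = θ·R_c·A = 2.530727·10.8035·536.6250 = 14671.734 mm³

Volume = 14671.734 mm³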